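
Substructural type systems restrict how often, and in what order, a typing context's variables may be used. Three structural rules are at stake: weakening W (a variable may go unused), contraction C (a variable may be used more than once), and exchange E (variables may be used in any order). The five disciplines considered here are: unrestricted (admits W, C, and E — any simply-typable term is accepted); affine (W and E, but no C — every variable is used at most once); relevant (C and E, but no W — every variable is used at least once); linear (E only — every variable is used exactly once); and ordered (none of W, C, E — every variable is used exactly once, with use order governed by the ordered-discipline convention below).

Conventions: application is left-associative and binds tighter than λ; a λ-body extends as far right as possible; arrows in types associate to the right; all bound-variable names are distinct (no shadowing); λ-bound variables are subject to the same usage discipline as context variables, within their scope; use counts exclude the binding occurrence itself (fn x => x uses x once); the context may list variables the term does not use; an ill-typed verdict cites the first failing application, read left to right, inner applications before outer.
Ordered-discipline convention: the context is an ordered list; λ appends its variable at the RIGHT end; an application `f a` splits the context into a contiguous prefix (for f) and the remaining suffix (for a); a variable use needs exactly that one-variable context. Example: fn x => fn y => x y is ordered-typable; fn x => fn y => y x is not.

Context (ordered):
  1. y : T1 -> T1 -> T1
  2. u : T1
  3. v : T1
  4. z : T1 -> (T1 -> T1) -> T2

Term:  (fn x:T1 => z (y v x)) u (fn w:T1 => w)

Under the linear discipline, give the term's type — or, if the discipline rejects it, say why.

term : T2
usage: y=1, u=1, v=1, z=1, x (bound)=1, w (bound)=1
order of uses: z, y, v, x, u, w
typing: the term checks, with type T2
per-discipline verdicts: ordered ✗, linear ✓, affine ✓, relevant ✓, unrestricted ✓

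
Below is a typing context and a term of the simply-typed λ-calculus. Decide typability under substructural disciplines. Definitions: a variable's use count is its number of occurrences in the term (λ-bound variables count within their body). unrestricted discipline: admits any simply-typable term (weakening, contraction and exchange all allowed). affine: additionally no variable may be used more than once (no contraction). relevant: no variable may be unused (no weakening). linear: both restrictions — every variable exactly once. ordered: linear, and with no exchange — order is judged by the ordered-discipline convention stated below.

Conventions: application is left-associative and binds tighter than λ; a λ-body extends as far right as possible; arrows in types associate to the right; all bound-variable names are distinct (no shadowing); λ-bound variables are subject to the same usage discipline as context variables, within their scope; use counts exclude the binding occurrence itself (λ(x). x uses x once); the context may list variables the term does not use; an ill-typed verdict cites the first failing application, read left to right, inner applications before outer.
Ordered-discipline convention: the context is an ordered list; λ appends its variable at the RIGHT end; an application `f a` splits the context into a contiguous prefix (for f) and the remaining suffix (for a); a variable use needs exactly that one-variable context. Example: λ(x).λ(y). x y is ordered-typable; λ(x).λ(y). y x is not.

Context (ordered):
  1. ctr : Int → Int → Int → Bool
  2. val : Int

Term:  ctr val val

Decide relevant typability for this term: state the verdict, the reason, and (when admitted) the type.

yes — every one of ctr, val appears; term : Int → Bool
counts: ctr=1, val=2
use order (left to right): ctr, val, val
typing: well-typed — term : Int → Bool
across the five disciplines: ordered ✗; linear ✗; affine ✗; relevant ✓; unrestricted ✓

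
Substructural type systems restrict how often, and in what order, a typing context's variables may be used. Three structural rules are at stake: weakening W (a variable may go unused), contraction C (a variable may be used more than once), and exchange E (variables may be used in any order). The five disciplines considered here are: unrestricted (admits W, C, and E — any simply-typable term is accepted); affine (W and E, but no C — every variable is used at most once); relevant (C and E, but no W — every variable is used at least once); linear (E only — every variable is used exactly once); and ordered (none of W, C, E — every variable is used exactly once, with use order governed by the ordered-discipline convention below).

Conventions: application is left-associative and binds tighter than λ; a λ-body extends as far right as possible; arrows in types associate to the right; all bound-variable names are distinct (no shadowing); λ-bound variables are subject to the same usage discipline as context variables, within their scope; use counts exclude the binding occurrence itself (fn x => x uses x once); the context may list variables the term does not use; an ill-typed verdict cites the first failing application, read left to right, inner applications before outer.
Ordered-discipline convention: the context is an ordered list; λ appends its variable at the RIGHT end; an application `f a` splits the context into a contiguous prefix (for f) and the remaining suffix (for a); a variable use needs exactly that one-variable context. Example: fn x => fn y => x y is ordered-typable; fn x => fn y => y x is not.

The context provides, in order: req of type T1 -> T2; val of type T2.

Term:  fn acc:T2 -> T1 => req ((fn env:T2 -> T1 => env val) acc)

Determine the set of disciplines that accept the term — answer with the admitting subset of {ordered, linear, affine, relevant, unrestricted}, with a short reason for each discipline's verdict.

accepted by: linear, affine, relevant, unrestricted
variable uses: req=1, val=1, acc (bound)=1, env (bound)=1
order of uses: req, env, val, acc
typing: the term checks, with type (T2 -> T1) -> T2
ordered: ✗, needs exchange: uses follow req, env, val, acc
linear: ✓, exactly-once usage across req, val, acc, env
affine: ✓, no duplicate uses among req, val, acc, env
relevant: ✓, none of req, val, acc, env goes unused
unrestricted: ✓, typability at (T2 -> T1) -> T2 is all that's needed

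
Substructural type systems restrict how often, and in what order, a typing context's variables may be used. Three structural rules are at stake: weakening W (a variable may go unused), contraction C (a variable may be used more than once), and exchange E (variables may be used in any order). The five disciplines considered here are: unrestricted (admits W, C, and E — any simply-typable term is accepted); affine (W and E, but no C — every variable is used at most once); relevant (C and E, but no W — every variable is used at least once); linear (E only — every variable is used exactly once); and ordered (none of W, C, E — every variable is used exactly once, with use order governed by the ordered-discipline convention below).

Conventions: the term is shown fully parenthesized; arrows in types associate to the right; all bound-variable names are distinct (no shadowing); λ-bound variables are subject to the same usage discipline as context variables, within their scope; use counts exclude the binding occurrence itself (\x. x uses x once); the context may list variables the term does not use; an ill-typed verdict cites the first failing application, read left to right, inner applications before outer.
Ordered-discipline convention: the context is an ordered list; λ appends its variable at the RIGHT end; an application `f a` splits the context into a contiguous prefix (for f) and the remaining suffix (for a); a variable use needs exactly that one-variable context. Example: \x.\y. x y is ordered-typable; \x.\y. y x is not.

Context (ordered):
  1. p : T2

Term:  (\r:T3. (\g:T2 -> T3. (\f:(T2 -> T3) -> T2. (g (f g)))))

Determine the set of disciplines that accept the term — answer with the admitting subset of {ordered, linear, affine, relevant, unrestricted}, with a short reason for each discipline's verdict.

admitting disciplines: unrestricted
usage: p: 0, r (λ-bound): 0, g (λ-bound): 2, f (λ-bound): 1
uses in reading order: g, f, g
typing: ✓ — T3 -> (T2 -> T3) -> ((T2 -> T3) -> T2) -> T3
ordered: ✗, repeated use of g ×2; p, r left unused
linear: ✗, repeated use of g ×2; p, r left unused
affine: ✗, repeated use of g ×2
relevant: ✗, p, r left unused
unrestricted: ✓, typability at T3 -> (T2 -> T3) -> ((T2 -> T3) -> T2) -> T3 is all that's needed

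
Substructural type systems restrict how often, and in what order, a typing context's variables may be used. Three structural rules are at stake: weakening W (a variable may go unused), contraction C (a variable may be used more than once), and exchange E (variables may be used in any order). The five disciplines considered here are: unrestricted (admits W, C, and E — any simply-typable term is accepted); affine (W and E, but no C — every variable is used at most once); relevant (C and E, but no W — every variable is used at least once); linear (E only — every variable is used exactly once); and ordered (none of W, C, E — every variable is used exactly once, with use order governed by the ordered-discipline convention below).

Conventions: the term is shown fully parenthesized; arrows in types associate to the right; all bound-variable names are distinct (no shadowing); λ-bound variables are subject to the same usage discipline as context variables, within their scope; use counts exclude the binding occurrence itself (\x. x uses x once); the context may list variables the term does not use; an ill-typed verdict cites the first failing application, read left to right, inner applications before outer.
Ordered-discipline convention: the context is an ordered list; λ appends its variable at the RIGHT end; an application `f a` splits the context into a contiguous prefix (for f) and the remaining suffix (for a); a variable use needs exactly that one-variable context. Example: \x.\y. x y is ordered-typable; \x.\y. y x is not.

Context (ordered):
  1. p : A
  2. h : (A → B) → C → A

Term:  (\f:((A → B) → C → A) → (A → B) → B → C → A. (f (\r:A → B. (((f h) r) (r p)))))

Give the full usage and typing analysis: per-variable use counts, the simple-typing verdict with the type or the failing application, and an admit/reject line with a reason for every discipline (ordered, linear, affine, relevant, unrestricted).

counts: p=1, h=1, f (λ-bound)=2, r (λ-bound)=2
order of uses: f, f, h, r, r, p
typing: ✓ — (((A → B) → C → A) → (A → B) → B → C → A) → (A → B) → B → C → A
ordered: ✗ — needs contraction — f ×2, r ×2
linear: ✗ — needs contraction — f ×2, r ×2
affine: ✗ — needs contraction — f ×2, r ×2
relevant: ✓ — none of p, h, f, r goes unused
unrestricted: ✓ — well-typed at (((A → B) → C → A) → (A → B) → B → C → A) → (A → B) → B → C → A; no restrictions here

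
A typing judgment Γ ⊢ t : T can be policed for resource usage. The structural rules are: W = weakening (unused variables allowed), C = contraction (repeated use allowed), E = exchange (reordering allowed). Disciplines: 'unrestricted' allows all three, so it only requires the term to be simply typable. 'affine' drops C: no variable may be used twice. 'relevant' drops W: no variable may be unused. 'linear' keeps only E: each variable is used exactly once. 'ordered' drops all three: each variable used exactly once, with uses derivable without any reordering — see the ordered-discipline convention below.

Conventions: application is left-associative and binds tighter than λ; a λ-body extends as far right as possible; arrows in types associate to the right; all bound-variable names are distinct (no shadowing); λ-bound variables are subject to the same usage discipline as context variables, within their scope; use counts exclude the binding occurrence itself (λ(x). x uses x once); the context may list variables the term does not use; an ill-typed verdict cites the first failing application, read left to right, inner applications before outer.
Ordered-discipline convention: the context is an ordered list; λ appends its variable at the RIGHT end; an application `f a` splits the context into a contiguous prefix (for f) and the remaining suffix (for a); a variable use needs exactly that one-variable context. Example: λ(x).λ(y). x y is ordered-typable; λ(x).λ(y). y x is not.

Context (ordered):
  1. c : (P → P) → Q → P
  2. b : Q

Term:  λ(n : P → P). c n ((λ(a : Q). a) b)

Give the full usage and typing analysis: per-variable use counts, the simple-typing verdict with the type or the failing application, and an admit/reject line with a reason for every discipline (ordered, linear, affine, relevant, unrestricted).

variable uses: c ×1, b ×1, n [bound] ×1, a [bound] ×1
left-to-right use order: c, n, a, b
typing: well-typed — term : (P → P) → P
ordered ✗ (no contiguous prefix/suffix split fits c, n, a, b)
linear ✓ (exactly-once usage across c, b, n, a)
affine ✓ (at most one use each (c, b, n, a))
relevant ✓ (none of c, b, n, a goes unused)
unrestricted ✓ (well-typed at (P → P) → P; no restrictions here)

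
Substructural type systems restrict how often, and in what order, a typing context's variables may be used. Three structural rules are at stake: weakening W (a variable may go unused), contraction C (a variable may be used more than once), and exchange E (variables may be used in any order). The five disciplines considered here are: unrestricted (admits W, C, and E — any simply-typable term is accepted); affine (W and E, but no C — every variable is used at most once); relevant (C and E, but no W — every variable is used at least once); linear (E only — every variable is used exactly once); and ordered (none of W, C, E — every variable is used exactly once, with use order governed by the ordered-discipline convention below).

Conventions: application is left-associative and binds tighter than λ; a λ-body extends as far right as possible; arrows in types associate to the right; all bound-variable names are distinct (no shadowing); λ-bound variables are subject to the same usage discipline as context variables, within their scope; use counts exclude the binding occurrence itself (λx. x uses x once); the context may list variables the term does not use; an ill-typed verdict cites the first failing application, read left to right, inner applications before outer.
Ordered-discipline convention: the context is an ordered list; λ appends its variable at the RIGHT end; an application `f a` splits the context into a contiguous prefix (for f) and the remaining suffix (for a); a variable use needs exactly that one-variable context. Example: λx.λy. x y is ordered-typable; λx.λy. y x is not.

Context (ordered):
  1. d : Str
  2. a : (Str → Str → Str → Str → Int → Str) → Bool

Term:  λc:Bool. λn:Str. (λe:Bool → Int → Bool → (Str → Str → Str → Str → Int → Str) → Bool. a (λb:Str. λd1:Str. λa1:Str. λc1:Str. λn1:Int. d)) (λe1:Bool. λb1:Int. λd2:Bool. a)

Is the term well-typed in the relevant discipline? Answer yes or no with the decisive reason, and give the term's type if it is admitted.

no — c, n, e, b, d1, a1, c1, n1, e1, b1, d2 left unused
usage: d ×1, a ×2, c (λ-bound) ×0, n (λ-bound) ×0, e (λ-bound) ×0, b (λ-bound) ×0, d1 (λ-bound) ×0, a1 (λ-bound) ×0, c1 (λ-bound) ×0, n1 (λ-bound) ×0, e1 (λ-bound) ×0, b1 (λ-bound) ×0, d2 (λ-bound) ×0
left-to-right use order: a, d, a
typing: well-typed — term : Bool → Str → Bool
summary: ordered ✗ | linear ✗ | affine ✗ | relevant ✗ | unrestricted ✓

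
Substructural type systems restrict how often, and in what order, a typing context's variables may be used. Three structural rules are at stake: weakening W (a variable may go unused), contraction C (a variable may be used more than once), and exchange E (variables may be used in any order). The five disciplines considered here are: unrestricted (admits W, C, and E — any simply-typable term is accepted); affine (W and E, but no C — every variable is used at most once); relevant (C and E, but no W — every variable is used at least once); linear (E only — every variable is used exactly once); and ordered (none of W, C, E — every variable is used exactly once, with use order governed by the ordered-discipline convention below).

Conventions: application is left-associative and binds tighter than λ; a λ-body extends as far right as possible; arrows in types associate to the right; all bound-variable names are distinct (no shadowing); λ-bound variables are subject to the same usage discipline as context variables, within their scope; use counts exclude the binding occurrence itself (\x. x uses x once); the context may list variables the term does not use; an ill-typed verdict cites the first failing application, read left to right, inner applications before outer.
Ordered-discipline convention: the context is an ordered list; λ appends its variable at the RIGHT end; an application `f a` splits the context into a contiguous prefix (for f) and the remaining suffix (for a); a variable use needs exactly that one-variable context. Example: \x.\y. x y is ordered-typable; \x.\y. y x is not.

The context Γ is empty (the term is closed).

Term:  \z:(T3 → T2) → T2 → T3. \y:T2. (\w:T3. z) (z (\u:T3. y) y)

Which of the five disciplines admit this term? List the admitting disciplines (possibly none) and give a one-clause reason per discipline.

admitted by: unrestricted
usage: z [bound]: 2; y [bound]: 2; w [bound]: 0; u [bound]: 0
use order (left to right): z, z, y, y
typing: well-typed — term : ((T3 → T2) → T2 → T3) → T2 → (T3 → T2) → T2 → T3
ordered: ✗, repeated use of z ×2, y ×2; unused: w, u — weakening required
linear: ✗, repeated use of z ×2, y ×2; unused: w, u — weakening required
affine: ✗, repeated use of z ×2, y ×2
relevant: ✗, unused: w, u — weakening required
unrestricted: ✓, type-checks (((T3 → T2) → T2 → T3) → T2 → (T3 → T2) → T2 → T3) and nothing is barred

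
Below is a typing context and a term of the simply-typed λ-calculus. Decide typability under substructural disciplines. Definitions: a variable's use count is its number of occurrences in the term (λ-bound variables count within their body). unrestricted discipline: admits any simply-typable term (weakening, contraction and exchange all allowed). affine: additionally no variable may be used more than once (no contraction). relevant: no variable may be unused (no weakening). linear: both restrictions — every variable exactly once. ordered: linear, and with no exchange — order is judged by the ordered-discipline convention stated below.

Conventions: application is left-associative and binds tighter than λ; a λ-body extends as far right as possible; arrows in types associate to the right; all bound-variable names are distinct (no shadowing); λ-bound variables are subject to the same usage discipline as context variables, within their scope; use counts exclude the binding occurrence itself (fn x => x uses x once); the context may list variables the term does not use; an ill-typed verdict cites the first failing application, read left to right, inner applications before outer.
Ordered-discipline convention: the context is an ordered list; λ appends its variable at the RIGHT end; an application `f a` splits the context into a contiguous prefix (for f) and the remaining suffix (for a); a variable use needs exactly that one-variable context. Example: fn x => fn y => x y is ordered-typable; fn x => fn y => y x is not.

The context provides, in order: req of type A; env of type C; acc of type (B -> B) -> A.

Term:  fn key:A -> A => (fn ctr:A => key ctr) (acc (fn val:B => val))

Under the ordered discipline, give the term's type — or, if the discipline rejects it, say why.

not well-typed under ordered — req, env never used (weakening)
usage: req: 0; env: 0; acc: 1; key (λ-bound): 1; ctr (λ-bound): 1; val (λ-bound): 1
use order (left to right): key, ctr, acc, val
typing: the term checks, with type (A -> A) -> A
all disciplines: ordered ✗ · linear ✗ · affine ✓ · relevant ✗ · unrestricted ✓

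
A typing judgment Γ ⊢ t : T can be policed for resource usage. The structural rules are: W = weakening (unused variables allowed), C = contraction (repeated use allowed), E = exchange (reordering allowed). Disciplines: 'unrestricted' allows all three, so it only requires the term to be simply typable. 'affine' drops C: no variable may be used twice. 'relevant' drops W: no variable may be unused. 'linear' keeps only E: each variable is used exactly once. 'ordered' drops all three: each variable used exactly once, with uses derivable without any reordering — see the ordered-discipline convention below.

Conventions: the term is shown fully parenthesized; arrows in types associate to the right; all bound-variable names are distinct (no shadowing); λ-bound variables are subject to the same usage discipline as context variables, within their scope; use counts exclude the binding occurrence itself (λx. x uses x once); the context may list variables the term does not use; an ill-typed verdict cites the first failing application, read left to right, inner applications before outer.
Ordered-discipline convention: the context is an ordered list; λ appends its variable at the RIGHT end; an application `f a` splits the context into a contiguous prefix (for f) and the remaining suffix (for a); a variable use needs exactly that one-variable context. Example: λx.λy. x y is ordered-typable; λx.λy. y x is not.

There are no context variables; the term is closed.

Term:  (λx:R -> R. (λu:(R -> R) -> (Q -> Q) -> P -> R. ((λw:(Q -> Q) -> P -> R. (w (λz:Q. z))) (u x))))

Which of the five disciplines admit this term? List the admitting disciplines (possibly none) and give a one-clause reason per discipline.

accepted by: linear, affine, relevant, unrestricted
variable uses: x [bound]: 1, u [bound]: 1, w [bound]: 1, z [bound]: 1
use order (left to right): w, z, u, x
typing: well-typed at (R -> R) -> ((R -> R) -> (Q -> Q) -> P -> R) -> P -> R
ordered ✗ (no contiguous prefix/suffix split fits w, z, u, x)
linear ✓ (single use per variable (x, u, w, z))
affine ✓ (at most one use each (x, u, w, z))
relevant ✓ (at least one use each (x, u, w, z))
unrestricted ✓ (well-typed at (R -> R) -> ((R -> R) -> (Q -> Q) -> P -> R) -> P -> R; no restrictions here)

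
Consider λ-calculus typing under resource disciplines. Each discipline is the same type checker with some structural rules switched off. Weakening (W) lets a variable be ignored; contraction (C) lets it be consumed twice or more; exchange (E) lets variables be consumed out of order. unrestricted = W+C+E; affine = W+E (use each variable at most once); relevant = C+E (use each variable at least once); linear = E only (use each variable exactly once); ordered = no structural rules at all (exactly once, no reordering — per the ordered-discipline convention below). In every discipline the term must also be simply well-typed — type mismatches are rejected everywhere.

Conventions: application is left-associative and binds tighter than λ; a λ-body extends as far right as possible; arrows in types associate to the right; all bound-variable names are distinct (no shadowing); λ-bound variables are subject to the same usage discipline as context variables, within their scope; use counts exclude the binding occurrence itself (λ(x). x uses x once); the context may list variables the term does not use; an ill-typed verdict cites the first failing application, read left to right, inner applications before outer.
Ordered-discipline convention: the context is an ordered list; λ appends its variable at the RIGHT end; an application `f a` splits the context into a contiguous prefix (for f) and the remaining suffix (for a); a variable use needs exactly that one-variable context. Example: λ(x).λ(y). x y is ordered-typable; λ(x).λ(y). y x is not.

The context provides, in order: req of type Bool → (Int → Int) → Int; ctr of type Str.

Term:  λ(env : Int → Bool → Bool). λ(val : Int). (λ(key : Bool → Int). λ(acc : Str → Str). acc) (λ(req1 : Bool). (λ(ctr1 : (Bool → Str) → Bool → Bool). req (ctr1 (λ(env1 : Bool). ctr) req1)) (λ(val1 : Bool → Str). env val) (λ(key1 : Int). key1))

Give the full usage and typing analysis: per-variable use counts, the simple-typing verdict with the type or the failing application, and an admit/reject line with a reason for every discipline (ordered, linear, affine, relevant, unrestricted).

use counts: req: 1, ctr: 1, env (λ-bound): 1, val (λ-bound): 1, key (λ-bound): 0, acc (λ-bound): 1, req1 (λ-bound): 1, ctr1 (λ-bound): 1, env1 (λ-bound): 0, val1 (λ-bound): 0, key1 (λ-bound): 1
left-to-right use order: acc, req, ctr1, ctr, req1, env, val, key1
typing: ✓ — (Int → Bool → Bool) → Int → (Str → Str) → Str → Str
ordered: ✗, key, env1, val1 never used (weakening)
linear: ✗, key, env1, val1 never used (weakening)
affine: ✓, no duplicate uses among req, ctr, env, val, key, acc, req1, ctr1, env1, val1, key1
relevant: ✗, key, env1, val1 never used (weakening)
unrestricted: ✓, well-typed at (Int → Bool → Bool) → Int → (Str → Str) → Str → Str; no restrictions here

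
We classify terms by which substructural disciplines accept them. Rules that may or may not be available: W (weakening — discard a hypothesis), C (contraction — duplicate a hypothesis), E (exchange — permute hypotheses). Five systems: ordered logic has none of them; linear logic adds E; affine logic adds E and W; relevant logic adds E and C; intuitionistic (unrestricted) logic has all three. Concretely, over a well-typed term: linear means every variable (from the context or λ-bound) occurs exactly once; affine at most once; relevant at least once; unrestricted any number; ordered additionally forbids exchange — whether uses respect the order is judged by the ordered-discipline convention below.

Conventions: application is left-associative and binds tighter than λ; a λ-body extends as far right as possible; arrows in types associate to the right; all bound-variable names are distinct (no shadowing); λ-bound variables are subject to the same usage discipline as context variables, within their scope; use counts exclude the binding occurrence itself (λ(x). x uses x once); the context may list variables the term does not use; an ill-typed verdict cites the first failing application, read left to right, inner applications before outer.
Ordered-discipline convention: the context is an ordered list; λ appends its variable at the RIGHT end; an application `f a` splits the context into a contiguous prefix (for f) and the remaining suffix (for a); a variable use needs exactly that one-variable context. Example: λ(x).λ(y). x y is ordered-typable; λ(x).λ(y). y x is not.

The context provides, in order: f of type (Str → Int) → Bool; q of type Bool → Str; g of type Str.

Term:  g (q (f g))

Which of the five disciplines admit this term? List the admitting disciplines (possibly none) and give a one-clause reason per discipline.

admitted in: none
counts: f ×1, q ×1, g ×2
order of uses: g, q, f, g
typing: ill-typed: an application expects Str → Int but receives Str
ordered: ✗ — not simply typable
linear: ✗ — fails simple typing
affine: ✗ — a type mismatch blocks all five
relevant: ✗ — the type mismatch rejects it
unrestricted: ✗ — not simply typable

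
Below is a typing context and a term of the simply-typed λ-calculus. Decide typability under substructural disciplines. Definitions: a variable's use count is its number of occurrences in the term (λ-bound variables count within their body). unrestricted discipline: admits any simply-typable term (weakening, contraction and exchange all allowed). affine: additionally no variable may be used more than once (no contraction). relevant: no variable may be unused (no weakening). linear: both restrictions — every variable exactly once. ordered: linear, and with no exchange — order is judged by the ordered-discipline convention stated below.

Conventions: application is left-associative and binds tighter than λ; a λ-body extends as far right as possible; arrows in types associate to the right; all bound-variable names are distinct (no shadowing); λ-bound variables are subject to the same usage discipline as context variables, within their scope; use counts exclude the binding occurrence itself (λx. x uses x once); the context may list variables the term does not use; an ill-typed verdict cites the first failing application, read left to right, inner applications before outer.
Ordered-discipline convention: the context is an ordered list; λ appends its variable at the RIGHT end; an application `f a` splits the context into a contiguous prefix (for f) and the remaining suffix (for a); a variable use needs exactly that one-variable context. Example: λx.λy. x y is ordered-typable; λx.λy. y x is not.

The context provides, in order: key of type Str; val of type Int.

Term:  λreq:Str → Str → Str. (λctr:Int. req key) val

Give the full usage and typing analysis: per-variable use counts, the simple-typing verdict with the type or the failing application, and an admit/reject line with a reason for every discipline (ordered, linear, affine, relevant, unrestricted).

usage: key: 1, val: 1, req [bound]: 1, ctr [bound]: 0
left-to-right use order: req, key, val
typing: well-typed at (Str → Str → Str) → Str → Str
ordered: ✗ — ctr never used (weakening)
linear: ✗ — ctr never used (weakening)
affine: ✓ — at most one use each (key, val, req, ctr)
relevant: ✗ — ctr never used (weakening)
unrestricted: ✓ — well-typed at (Str → Str → Str) → Str → Str; no restrictions here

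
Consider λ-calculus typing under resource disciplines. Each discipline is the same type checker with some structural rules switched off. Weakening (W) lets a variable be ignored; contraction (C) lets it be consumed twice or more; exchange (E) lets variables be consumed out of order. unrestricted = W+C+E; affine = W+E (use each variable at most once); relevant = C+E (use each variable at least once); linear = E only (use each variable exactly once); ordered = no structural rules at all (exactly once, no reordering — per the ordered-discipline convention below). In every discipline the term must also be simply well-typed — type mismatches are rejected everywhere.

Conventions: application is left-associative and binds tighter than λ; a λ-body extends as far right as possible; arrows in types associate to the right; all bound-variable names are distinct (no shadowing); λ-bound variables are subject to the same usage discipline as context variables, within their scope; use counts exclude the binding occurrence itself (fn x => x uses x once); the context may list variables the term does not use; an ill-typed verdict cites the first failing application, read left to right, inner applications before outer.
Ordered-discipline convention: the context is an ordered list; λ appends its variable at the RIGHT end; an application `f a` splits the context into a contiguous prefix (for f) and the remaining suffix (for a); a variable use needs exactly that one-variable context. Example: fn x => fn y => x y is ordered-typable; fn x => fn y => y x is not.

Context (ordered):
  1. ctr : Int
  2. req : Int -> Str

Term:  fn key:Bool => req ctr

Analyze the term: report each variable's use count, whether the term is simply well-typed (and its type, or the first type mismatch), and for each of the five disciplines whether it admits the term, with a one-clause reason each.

use counts: ctr ×1, req ×1, key [bound] ×0
uses in reading order: req, ctr
typing: the term checks, with type Bool -> Str
ordered: ✗, needs weakening: key unused
linear: ✗, needs weakening: key unused
affine: ✓, no duplicate uses among ctr, req, key
relevant: ✗, needs weakening: key unused
unrestricted: ✓, well-typed at Bool -> Str; no restrictions here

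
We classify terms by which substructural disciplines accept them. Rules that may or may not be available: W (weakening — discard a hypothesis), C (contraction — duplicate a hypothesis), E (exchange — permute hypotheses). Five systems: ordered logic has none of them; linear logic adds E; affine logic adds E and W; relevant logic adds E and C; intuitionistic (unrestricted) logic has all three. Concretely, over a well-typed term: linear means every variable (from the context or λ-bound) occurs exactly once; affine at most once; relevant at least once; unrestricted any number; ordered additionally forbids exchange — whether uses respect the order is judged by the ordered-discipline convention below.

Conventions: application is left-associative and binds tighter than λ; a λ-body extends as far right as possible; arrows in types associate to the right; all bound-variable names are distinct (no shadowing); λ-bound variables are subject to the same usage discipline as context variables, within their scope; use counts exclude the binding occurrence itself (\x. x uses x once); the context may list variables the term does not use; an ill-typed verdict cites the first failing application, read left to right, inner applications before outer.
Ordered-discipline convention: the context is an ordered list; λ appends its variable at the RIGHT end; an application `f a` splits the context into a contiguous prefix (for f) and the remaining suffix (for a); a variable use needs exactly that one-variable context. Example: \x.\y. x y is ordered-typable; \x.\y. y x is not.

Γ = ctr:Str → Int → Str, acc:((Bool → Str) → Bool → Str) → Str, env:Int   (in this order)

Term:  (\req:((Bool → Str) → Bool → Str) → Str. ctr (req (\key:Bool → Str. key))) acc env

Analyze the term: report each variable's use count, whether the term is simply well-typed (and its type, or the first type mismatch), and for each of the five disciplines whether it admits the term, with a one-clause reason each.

usage: ctr=1; acc=1; env=1; req (λ-bound)=1; key (λ-bound)=1
uses in reading order: ctr, req, key, acc, env
typing: well-typed at Str
ordered: ✓ — one use each (ctr, acc, env, req, key); ordered split holds
linear: ✓ — each of ctr, acc, env, req, key used exactly once
affine: ✓ — ctr, acc, env, req, key: no repeats, contraction unneeded
relevant: ✓ — every one of ctr, acc, env, req, key appears
unrestricted: ✓ — typability at Str is all that's needed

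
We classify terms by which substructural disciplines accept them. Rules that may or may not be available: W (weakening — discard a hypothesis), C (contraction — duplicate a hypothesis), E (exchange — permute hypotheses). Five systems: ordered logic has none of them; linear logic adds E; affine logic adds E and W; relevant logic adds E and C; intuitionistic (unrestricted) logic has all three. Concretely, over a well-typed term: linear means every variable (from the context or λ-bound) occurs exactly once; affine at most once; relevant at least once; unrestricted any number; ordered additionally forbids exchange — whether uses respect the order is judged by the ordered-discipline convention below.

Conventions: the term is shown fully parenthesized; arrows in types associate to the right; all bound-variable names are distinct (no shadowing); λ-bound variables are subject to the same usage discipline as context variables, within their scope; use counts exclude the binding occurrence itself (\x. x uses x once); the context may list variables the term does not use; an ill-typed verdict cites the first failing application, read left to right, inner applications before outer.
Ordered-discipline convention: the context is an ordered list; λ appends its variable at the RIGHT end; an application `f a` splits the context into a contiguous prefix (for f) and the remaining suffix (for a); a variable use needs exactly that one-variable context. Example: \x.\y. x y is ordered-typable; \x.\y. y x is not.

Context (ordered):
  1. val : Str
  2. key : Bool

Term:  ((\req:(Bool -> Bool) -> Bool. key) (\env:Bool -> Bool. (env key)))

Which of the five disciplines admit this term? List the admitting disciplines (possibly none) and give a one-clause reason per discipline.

admitting disciplines: unrestricted
variable uses: val: 0×, key: 2×, req [bound]: 0×, env [bound]: 1×
uses in reading order: key, env, key
typing: the term checks, with type Bool
ordered: ✗ — needs contraction — key ×2; needs weakening: val, req unused
linear: ✗ — needs contraction — key ×2; needs weakening: val, req unused
affine: ✗ — needs contraction — key ×2
relevant: ✗ — needs weakening: val, req unused
unrestricted: ✓ — simply typable at Bool; W, C, E all held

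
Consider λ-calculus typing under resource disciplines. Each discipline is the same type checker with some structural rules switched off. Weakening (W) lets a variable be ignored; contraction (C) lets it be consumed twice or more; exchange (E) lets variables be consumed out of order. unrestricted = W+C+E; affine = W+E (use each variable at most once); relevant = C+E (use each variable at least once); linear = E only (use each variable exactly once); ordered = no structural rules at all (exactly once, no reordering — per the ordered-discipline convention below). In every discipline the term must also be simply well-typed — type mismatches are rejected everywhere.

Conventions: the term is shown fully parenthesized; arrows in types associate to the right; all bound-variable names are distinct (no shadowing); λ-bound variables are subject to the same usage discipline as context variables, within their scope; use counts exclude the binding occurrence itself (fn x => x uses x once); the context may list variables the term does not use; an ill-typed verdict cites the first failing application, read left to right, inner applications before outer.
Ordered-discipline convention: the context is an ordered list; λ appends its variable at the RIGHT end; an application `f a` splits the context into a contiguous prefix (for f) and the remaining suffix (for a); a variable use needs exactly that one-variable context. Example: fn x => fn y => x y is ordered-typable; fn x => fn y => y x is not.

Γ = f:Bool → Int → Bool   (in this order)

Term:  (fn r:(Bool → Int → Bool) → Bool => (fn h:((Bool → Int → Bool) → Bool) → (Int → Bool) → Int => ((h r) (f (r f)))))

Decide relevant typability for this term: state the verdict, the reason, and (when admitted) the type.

yes — f, r, h: all used, weakening unneeded; term : ((Bool → Int → Bool) → Bool) → (((Bool → Int → Bool) → Bool) → (Int → Bool) → Int) → Int
variable uses: f: 2×; r (bound): 2×; h (bound): 1×
use order (left to right): h, r, f, r, f
typing: ✓ — ((Bool → Int → Bool) → Bool) → (((Bool → Int → Bool) → Bool) → (Int → Bool) → Int) → Int
summary: ordered ✗ | linear ✗ | affine ✗ | relevant ✓ | unrestricted ✓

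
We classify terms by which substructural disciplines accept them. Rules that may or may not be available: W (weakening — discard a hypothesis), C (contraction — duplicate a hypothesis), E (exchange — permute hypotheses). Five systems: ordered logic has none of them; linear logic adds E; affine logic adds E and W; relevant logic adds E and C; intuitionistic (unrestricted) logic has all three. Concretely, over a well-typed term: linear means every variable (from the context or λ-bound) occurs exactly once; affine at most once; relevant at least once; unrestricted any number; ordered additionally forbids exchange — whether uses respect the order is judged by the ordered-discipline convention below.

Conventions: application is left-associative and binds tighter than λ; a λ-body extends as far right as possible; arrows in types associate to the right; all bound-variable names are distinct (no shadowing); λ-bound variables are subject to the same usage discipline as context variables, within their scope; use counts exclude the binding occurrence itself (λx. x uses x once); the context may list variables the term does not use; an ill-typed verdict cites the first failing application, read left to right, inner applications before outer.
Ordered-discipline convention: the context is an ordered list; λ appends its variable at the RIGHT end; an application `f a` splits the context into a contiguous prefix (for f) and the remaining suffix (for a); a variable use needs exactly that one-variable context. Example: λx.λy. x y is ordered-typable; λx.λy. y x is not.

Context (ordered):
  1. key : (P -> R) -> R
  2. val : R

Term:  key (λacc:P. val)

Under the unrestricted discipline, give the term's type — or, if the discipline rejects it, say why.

term : R
counts: key: 1; val: 1; acc (bound): 0
uses in reading order: key, val
typing: ✓ — R
across the five disciplines: ordered ✗; linear ✗; affine ✓; relevant ✗; unrestricted ✓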